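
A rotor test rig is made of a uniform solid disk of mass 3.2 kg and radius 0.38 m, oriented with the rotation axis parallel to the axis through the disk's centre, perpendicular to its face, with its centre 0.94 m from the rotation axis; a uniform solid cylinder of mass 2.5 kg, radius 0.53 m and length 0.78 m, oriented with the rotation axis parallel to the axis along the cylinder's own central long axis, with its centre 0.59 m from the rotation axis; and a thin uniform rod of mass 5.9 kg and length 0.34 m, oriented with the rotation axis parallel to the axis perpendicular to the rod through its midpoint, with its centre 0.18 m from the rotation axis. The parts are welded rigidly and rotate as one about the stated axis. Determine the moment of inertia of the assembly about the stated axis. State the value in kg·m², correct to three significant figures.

4.53

Solid disk: I_cm = (1/2)MR² = (1/2)(3.2)(0.38)² = 0.23104 kg·m²; centre at d = 0.94 m, so I = I_cm + Md² gives I = 0.23104 + (3.2)(0.94)² = 3.0586 kg·m².
Solid cylinder: I_cm = (1/2)MR² = (1/2)(2.5)(0.53)² = 0.35113 kg·m²; centre at d = 0.59 m, so I = I_cm + Md² gives I = 0.35113 + (2.5)(0.59)² = 1.2214 kg·m².
Thin rod: I_cm = (1/12)ML² = (1/12)(5.9)(0.34)² = 0.056837 kg·m²; centre at d = 0.18 m, so I = I_cm + Md² gives I = 0.056837 + (5.9)(0.18)² = 0.248 kg·m².
Total I = 3.0586 + 1.2214 + 0.248 = 4.5279 kg·m².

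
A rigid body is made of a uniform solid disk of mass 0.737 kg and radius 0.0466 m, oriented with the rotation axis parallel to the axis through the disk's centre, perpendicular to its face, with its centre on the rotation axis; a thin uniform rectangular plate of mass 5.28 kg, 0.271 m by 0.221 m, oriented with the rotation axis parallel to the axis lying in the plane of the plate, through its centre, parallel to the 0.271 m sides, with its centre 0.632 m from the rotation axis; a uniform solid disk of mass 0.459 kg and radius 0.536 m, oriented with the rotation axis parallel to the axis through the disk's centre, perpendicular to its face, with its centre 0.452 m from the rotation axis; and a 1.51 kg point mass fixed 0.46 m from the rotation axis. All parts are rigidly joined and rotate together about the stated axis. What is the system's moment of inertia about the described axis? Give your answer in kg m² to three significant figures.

2.61

Solid disk: I_cm = (1/2)MR² = (1/2)(0.737)(0.0466)² = 0.00080022 kg m²; axis through the centre, so I = 0.00080022 kg m².
Rectangular plate: I_cm = (1/12)Mb² = (1/12)(5.28)(0.221)² = 0.02149 kg m²; centre at d = 0.632 m, so I = I_cm + Md² gives I = 0.02149 + (5.28)(0.632)² = 2.1304 kg m².
Solid disk: I_cm = (1/2)MR² = (1/2)(0.459)(0.536)² = 0.065934 kg m²; centre at d = 0.452 m, so I = I_cm + Md² gives I = 0.065934 + (0.459)(0.452)² = 0.15971 kg m².
Point mass: I_cm = 0; centre at d = 0.46 m, so I = I_cm + Md² gives I = 0 + (1.51)(0.46)² = 0.31952 kg m².
Total I = 0.00080022 + 2.1304 + 0.15971 + 0.31952 = 2.6105 kg m².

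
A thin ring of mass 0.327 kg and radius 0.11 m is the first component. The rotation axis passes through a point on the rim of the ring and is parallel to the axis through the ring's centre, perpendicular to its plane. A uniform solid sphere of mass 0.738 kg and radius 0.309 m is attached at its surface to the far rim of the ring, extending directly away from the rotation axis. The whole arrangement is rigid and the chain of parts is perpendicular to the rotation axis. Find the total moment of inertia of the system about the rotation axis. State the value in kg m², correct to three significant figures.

0.243

Thin ring: I_cm = MR² = (0.327)(0.11)² = 0.0039567 kg m²; centre at d = 0.11 m, so the parallel axis theorem gives I = 0.0039567 + (0.327)(0.11)² = 0.0079134 kg m².
Solid sphere: I_cm = (2/5)MR² = (2/5)(0.738)(0.309)² = 0.028186 kg m²; centre at d = 0.11 + 0.11 + 0.309 = 0.529 m, so the parallel axis theorem gives I = 0.028186 + (0.738)(0.529)² = 0.23471 kg m².
Total I = 0.0079134 + 0.23471 = 0.24262 kg m².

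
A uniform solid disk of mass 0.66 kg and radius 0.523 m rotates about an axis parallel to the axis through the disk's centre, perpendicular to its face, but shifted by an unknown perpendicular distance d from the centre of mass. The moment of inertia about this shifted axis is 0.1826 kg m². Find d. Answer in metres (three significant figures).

About the centre-of-mass axis, I_cm = (1/2)MR² = (1/2)(0.66)(0.523)² = 0.090265 kg m².
Parallel axis theorem: I = I_cm + Md², so Md² = 0.1826 − 0.090265 = 0.092335 kg m².
d = √(0.092335 / 0.66) = 0.37403 m.

0.374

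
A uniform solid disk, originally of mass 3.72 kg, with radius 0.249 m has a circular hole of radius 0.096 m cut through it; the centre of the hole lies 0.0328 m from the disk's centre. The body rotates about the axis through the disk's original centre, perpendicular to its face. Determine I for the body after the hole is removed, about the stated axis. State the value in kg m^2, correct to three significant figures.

0.112

Unpierced body about its centre: I₀ = (1/2)MR² = (1/2)(3.72)(0.249)² = 0.11532 kg m^2.
The removed disk has mass m = M·(r/R)² = (3.72)(0.096/0.249)² = 0.55295 kg (same uniform areal density).
Its moment of inertia about the rotation axis (parallel-axis theorem): I_hole = (1/2)mr² + md² = (1/2)(0.55295)(0.096)² + (0.55295)(0.0328)² = 0.0031429 kg m^2.
Treating the hole as negative mass, I = I₀ − I_hole = 0.11532 − 0.0031429 = 0.11218 kg m^2.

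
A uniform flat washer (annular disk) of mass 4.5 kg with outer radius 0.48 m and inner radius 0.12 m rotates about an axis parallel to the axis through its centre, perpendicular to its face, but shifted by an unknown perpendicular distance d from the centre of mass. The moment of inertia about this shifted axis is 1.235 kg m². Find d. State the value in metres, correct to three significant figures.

About the centre-of-mass axis, I_cm = (1/2)M(R²+r²) = (1/2)(4.5)[(0.48)² + (0.12)²] = 0.5508 kg m².
Parallel axis theorem: I = I_cm + Md², so Md² = 1.235 − 0.5508 = 0.6842 kg m².
d = √(0.6842 / 4.5) = 0.38993 m.

0.390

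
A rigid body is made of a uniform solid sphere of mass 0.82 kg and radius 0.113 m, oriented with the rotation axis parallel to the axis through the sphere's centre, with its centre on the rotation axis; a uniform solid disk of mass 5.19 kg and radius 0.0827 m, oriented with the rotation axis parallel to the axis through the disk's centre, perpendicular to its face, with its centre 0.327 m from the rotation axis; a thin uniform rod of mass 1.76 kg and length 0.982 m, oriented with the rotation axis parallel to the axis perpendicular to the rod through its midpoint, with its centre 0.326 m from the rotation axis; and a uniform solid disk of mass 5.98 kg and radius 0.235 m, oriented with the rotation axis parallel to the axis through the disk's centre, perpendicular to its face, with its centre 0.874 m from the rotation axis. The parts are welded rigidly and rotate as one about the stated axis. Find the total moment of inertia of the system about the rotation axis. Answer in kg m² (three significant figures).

Solid sphere: I_cm = (2/5)MR² = (2/5)(0.82)(0.113)² = 0.0041882 kg m²; axis through the centre, so I = 0.0041882 kg m².
Solid disk: I_cm = (1/2)MR² = (1/2)(5.19)(0.0827)² = 0.017748 kg m²; centre at d = 0.327 m, so I = I_cm + Md² gives I = 0.017748 + (5.19)(0.327)² = 0.57271 kg m².
Thin rod: I_cm = (1/12)ML² = (1/12)(1.76)(0.982)² = 0.14143 kg m²; centre at d = 0.326 m, so I = I_cm + Md² gives I = 0.14143 + (1.76)(0.326)² = 0.32848 kg m².
Solid disk: I_cm = (1/2)MR² = (1/2)(5.98)(0.235)² = 0.16512 kg m²; centre at d = 0.874 m, so I = I_cm + Md² gives I = 0.16512 + (5.98)(0.874)² = 4.7331 kg m².
Total I = 0.0041882 + 0.57271 + 0.32848 + 4.7331 = 5.6385 kg m².

5.64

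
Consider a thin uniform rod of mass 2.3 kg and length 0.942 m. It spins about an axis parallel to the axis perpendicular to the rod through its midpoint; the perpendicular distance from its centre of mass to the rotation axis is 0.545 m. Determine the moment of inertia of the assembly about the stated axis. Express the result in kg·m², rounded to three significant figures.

0.853

I_cm = (1/12)ML² = (1/12)(2.3)(0.942)² = 0.17008 kg·m²; centre at d = 0.545 m, so the parallel axis theorem gives I = 0.17008 + (2.3)(0.545)² = 0.85324 kg·m².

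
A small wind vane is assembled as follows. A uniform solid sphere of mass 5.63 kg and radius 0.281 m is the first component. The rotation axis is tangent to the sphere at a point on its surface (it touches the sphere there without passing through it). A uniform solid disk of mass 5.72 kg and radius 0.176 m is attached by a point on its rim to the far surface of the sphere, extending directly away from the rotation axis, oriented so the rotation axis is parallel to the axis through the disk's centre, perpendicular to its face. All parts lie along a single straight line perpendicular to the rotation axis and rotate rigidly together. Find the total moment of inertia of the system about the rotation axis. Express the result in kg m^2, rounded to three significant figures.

3.83

Solid sphere: I_cm = (2/5)MR² = (2/5)(5.63)(0.281)² = 0.17782 kg m^2; centre at d = 0.281 m, so I = I_cm + Md² gives I = 0.17782 + (5.63)(0.281)² = 0.62237 kg m^2.
Solid disk: I_cm = (1/2)MR² = (1/2)(5.72)(0.176)² = 0.088591 kg m^2; centre at d = 0.281 + 0.281 + 0.176 = 0.738 m, so I = I_cm + Md² gives I = 0.088591 + (5.72)(0.738)² = 3.204 kg m^2.
Total I = 0.62237 + 3.204 = 3.8263 kg m^2.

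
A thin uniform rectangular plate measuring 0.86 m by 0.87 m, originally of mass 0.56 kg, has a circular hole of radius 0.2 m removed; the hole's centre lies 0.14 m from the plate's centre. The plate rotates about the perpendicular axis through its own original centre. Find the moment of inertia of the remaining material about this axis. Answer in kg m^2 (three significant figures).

0.0661

Unpierced body about its centre: I₀ = (1/12)M(a²+b²) = (1/12)(0.56)[(0.86)² + (0.87)²] = 0.069837 kg m^2.
The removed disk has mass m = M·πr²/(ab) = (0.56)·π(0.2)²/(0.86·0.87) = 0.094055 kg (same uniform areal density).
Its moment of inertia about the rotation axis (parallel-axis theorem): I_hole = (1/2)mr² + md² = (1/2)(0.094055)(0.2)² + (0.094055)(0.14)² = 0.0037246 kg m^2.
Treating the hole as negative mass, I = I₀ − I_hole = 0.069837 − 0.0037246 = 0.066112 kg m^2.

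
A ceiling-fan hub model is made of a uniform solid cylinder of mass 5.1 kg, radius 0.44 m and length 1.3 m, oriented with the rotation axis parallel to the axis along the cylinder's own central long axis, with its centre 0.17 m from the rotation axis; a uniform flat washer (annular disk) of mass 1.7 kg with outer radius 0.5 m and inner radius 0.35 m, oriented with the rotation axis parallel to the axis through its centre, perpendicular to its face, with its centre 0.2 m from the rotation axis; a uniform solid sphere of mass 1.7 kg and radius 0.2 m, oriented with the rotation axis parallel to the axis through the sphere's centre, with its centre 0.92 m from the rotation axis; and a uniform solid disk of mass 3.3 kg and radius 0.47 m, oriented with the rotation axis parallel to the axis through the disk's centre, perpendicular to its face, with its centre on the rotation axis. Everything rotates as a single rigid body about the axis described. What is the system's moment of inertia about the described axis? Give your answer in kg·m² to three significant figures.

Solid cylinder: I_cm = (1/2)MR² = (1/2)(5.1)(0.44)² = 0.49368 kg·m²; centre at d = 0.17 m, so the parallel axis theorem gives I = 0.49368 + (5.1)(0.17)² = 0.64107 kg·m².
Annular disk: I_cm = (1/2)M(R²+r²) = (1/2)(1.7)[(0.5)² + (0.35)²] = 0.31662 kg·m²; centre at d = 0.2 m, so the parallel axis theorem gives I = 0.31662 + (1.7)(0.2)² = 0.38462 kg·m².
Solid sphere: I_cm = (2/5)MR² = (2/5)(1.7)(0.2)² = 0.0272 kg·m²; centre at d = 0.92 m, so the parallel axis theorem gives I = 0.0272 + (1.7)(0.92)² = 1.4661 kg·m².
Solid disk: I_cm = (1/2)MR² = (1/2)(3.3)(0.47)² = 0.36448 kg·m²; axis through the centre, so I = 0.36448 kg·m².
Total I = 0.64107 + 0.38462 + 1.4661 + 0.36448 = 2.8563 kg·m².

2.86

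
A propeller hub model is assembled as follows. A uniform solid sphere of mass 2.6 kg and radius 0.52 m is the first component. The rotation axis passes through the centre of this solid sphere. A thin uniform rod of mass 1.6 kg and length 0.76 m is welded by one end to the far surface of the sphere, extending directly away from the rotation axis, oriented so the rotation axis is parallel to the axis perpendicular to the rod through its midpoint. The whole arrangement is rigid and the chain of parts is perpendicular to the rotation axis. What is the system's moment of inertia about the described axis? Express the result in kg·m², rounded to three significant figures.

Solid sphere: I_cm = (2/5)MR² = (2/5)(2.6)(0.52)² = 0.28122 kg·m²; axis through the centre, so I = 0.28122 kg·m².
Thin rod: I_cm = (1/12)ML² = (1/12)(1.6)(0.76)² = 0.077013 kg·m²; centre at d = 0.52 + 0.38 = 0.9 m, so I = I_cm + Md² gives I = 0.077013 + (1.6)(0.9)² = 1.373 kg·m².
Total I = 0.28122 + 1.373 = 1.6542 kg·m².

1.65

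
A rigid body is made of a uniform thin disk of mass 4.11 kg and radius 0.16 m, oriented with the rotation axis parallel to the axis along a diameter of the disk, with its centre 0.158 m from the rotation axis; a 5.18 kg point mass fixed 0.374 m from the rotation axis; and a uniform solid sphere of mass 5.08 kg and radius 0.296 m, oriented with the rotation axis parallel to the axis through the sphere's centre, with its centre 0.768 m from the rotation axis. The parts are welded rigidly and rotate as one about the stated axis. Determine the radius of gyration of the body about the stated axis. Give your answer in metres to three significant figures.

0.529

Thin disk: I_cm = (1/4)MR² = (1/4)(4.11)(0.16)² = 0.026304 kg m²; centre at d = 0.158 m, so I = I_cm + Md² gives I = 0.026304 + (4.11)(0.158)² = 0.12891 kg m².
Point mass: I_cm = 0; centre at d = 0.374 m, so I = I_cm + Md² gives I = 0 + (5.18)(0.374)² = 0.72456 kg m².
Solid sphere: I_cm = (2/5)MR² = (2/5)(5.08)(0.296)² = 0.17804 kg m²; centre at d = 0.768 m, so I = I_cm + Md² gives I = 0.17804 + (5.08)(0.768)² = 3.1743 kg m².
Total I = 4.0278 kg m²; total mass M = 14.37 kg.
k = √(I/M) = √(4.0278/14.37) = 0.52943 m.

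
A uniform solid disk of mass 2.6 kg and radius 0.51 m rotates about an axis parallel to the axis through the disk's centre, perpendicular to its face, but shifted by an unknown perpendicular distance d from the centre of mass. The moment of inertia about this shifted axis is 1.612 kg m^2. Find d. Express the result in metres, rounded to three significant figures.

About the centre-of-mass axis, I_cm = (1/2)MR² = (1/2)(2.6)(0.51)² = 0.33813 kg m^2.
Parallel axis theorem: I = I_cm + Md², so Md² = 1.612 − 0.33813 = 1.2739 kg m^2.
d = √(1.2739 / 2.6) = 0.69996 m.

0.700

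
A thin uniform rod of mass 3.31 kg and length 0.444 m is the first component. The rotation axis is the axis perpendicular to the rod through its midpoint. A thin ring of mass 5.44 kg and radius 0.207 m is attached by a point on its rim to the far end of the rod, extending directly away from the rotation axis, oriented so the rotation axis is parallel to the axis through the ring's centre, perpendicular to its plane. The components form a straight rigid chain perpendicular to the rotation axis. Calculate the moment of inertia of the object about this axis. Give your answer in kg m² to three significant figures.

1.29

Thin rod: I_cm = (1/12)ML² = (1/12)(3.31)(0.444)² = 0.054377 kg m²; axis through the centre, so I = 0.054377 kg m².
Thin ring: I_cm = MR² = (5.44)(0.207)² = 0.2331 kg m²; centre at d = 0.222 + 0.207 = 0.429 m, so the parallel axis theorem gives I = 0.2331 + (5.44)(0.429)² = 1.2343 kg m².
Total I = 0.054377 + 1.2343 = 1.2887 kg m².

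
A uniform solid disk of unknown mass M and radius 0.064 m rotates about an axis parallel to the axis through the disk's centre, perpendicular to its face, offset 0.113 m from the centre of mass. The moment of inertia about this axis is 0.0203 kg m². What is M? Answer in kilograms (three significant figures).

I = I_cm + Md² = (1/2)MR² + Md² = M·[0.5·(0.064)² + (0.113)²] = M·0.014817.
So M = 0.0203 / 0.014817 = 1.37 kg.

1.37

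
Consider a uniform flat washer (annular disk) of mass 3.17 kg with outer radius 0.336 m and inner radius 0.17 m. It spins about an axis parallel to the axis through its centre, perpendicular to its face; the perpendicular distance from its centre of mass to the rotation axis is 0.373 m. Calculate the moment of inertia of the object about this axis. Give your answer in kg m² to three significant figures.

I_cm = (1/2)M(R²+r²) = (1/2)(3.17)[(0.336)² + (0.17)²] = 0.22475 kg m²; centre at d = 0.373 m, so the parallel axis theorem gives I = 0.22475 + (3.17)(0.373)² = 0.66579 kg m².

0.666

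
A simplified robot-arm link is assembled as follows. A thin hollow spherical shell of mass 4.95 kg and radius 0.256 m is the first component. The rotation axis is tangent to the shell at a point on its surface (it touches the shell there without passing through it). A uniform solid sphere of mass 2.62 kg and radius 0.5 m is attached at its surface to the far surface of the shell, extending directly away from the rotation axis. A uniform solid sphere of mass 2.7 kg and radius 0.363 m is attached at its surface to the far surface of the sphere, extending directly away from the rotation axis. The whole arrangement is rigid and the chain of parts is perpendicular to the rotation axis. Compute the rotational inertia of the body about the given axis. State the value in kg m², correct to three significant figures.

Spherical shell: I_cm = (2/3)MR² = (2/3)(4.95)(0.256)² = 0.21627 kg m²; centre at d = 0.256 m, so the parallel axis theorem gives I = 0.21627 + (4.95)(0.256)² = 0.54067 kg m².
Solid sphere: I_cm = (2/5)MR² = (2/5)(2.62)(0.5)² = 0.262 kg m²; centre at d = 0.256 + 0.256 + 0.5 = 1.012 m, so the parallel axis theorem gives I = 0.262 + (2.62)(1.012)² = 2.9453 kg m².
Solid sphere: I_cm = (2/5)MR² = (2/5)(2.7)(0.363)² = 0.14231 kg m²; centre at d = 0.256 + 0.256 + 0.5 + 0.5 + 0.363 = 1.875 m, so the parallel axis theorem gives I = 0.14231 + (2.7)(1.875)² = 9.6345 kg m².
Total I = 0.54067 + 2.9453 + 9.6345 = 13.12 kg m².

13.1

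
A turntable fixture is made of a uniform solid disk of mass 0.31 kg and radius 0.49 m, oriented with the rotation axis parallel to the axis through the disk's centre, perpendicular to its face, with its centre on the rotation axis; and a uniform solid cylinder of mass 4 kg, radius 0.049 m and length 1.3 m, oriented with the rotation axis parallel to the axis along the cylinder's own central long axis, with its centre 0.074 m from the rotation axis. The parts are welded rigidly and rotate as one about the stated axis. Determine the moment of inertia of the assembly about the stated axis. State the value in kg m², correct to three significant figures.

0.0639

Solid disk: I_cm = (1/2)MR² = (1/2)(0.31)(0.49)² = 0.037215 kg m²; axis through the centre, so I = 0.037215 kg m².
Solid cylinder: I_cm = (1/2)MR² = (1/2)(4)(0.049)² = 0.004802 kg m²; centre at d = 0.074 m, so the parallel axis theorem gives I = 0.004802 + (4)(0.074)² = 0.026706 kg m².
Total I = 0.037215 + 0.026706 = 0.063921 kg m².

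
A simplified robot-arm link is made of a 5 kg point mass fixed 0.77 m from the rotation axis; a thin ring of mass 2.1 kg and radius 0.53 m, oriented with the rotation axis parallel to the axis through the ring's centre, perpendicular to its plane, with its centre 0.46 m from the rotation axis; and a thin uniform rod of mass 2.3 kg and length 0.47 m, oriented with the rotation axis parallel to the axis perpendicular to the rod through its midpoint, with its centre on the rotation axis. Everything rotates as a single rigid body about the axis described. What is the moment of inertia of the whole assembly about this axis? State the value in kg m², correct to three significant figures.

4.04

Point mass: I_cm = 0; centre at d = 0.77 m, so the parallel axis theorem gives I = 0 + (5)(0.77)² = 2.9645 kg m².
Thin ring: I_cm = MR² = (2.1)(0.53)² = 0.58989 kg m²; centre at d = 0.46 m, so the parallel axis theorem gives I = 0.58989 + (2.1)(0.46)² = 1.0343 kg m².
Thin rod: I_cm = (1/12)ML² = (1/12)(2.3)(0.47)² = 0.042339 kg m²; axis through the centre, so I = 0.042339 kg m².
Total I = 2.9645 + 1.0343 + 0.042339 = 4.0411 kg m².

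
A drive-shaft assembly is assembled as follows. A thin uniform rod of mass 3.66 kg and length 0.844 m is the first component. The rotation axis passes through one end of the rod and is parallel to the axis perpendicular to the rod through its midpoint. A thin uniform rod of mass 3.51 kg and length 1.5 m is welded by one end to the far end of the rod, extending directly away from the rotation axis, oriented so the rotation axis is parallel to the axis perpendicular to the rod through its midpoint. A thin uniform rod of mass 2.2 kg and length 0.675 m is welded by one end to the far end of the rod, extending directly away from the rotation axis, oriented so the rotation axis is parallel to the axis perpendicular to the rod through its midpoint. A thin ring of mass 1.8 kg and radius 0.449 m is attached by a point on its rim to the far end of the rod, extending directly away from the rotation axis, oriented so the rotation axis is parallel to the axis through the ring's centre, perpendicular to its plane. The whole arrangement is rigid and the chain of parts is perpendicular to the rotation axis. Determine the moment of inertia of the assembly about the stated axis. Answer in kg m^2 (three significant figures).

48.4

Thin rod: I_cm = (1/12)ML² = (1/12)(3.66)(0.844)² = 0.21726 kg m^2; centre at d = 0.422 m, so I = I_cm + Md² gives I = 0.21726 + (3.66)(0.422)² = 0.86905 kg m^2.
Thin rod: I_cm = (1/12)ML² = (1/12)(3.51)(1.5)² = 0.65812 kg m^2; centre at d = 0.422 + 0.422 + 0.75 = 1.594 m, so I = I_cm + Md² gives I = 0.65812 + (3.51)(1.594)² = 9.5765 kg m^2.
Thin rod: I_cm = (1/12)ML² = (1/12)(2.2)(0.675)² = 0.083531 kg m^2; centre at d = 0.422 + 0.422 + 0.75 + 0.75 + 0.3375 = 2.6815 m, so I = I_cm + Md² gives I = 0.083531 + (2.2)(2.6815)² = 15.903 kg m^2.
Thin ring: I_cm = MR² = (1.8)(0.449)² = 0.36288 kg m^2; centre at d = 0.422 + 0.422 + 0.75 + 0.75 + 0.3375 + 0.3375 + 0.449 = 3.468 m, so I = I_cm + Md² gives I = 0.36288 + (1.8)(3.468)² = 22.012 kg m^2.
Total I = 0.86905 + 9.5765 + 15.903 + 22.012 = 48.36 kg m^2.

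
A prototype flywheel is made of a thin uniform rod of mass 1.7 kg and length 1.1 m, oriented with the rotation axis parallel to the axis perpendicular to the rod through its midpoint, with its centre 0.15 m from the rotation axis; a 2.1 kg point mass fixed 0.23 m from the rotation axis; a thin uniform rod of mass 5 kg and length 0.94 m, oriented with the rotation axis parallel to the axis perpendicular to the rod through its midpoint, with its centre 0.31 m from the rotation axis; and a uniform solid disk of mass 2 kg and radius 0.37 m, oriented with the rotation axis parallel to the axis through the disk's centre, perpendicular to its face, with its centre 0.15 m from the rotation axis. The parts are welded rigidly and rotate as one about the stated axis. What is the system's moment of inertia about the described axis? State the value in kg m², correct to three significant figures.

Thin rod: I_cm = (1/12)ML² = (1/12)(1.7)(1.1)² = 0.17142 kg m²; centre at d = 0.15 m, so the parallel axis theorem gives I = 0.17142 + (1.7)(0.15)² = 0.20967 kg m².
Point mass: I_cm = 0; centre at d = 0.23 m, so the parallel axis theorem gives I = 0 + (2.1)(0.23)² = 0.11109 kg m².
Thin rod: I_cm = (1/12)ML² = (1/12)(5)(0.94)² = 0.36817 kg m²; centre at d = 0.31 m, so the parallel axis theorem gives I = 0.36817 + (5)(0.31)² = 0.84867 kg m².
Solid disk: I_cm = (1/2)MR² = (1/2)(2)(0.37)² = 0.1369 kg m²; centre at d = 0.15 m, so the parallel axis theorem gives I = 0.1369 + (2)(0.15)² = 0.1819 kg m².
Total I = 0.20967 + 0.11109 + 0.84867 + 0.1819 = 1.3513 kg m².

1.35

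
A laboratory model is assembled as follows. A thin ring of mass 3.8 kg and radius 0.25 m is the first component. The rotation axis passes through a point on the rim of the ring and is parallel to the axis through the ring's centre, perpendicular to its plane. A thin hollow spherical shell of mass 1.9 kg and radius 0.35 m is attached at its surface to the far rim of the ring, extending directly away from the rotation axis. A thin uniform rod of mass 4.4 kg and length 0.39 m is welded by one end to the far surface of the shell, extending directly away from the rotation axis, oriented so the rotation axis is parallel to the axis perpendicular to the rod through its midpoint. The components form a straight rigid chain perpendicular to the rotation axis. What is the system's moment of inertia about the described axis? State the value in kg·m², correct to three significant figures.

10.6

Thin ring: I_cm = MR² = (3.8)(0.25)² = 0.2375 kg·m²; centre at d = 0.25 m, so I = I_cm + Md² gives I = 0.2375 + (3.8)(0.25)² = 0.475 kg·m².
Spherical shell: I_cm = (2/3)MR² = (2/3)(1.9)(0.35)² = 0.15517 kg·m²; centre at d = 0.25 + 0.25 + 0.35 = 0.85 m, so I = I_cm + Md² gives I = 0.15517 + (1.9)(0.85)² = 1.5279 kg·m².
Thin rod: I_cm = (1/12)ML² = (1/12)(4.4)(0.39)² = 0.05577 kg·m²; centre at d = 0.25 + 0.25 + 0.35 + 0.35 + 0.195 = 1.395 m, so I = I_cm + Md² gives I = 0.05577 + (4.4)(1.395)² = 8.6183 kg·m².
Total I = 0.475 + 1.5279 + 8.6183 = 10.621 kg·m².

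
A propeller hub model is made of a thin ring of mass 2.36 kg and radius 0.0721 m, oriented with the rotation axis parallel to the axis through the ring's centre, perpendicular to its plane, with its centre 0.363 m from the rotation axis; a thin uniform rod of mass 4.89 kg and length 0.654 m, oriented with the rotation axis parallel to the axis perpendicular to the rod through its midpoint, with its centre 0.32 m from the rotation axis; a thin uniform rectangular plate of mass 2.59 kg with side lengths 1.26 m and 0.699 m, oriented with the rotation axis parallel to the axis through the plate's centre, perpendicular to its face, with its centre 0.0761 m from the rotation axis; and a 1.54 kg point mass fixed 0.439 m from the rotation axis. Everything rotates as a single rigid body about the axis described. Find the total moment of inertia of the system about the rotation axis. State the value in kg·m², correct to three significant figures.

Thin ring: I_cm = MR² = (2.36)(0.0721)² = 0.012268 kg·m²; centre at d = 0.363 m, so the parallel axis theorem gives I = 0.012268 + (2.36)(0.363)² = 0.32324 kg·m².
Thin rod: I_cm = (1/12)ML² = (1/12)(4.89)(0.654)² = 0.17429 kg·m²; centre at d = 0.32 m, so the parallel axis theorem gives I = 0.17429 + (4.89)(0.32)² = 0.67503 kg·m².
Rectangular plate: I_cm = (1/12)M(a²+b²) = (1/12)(2.59)[(1.26)² + (0.699)²] = 0.44811 kg·m²; centre at d = 0.0761 m, so the parallel axis theorem gives I = 0.44811 + (2.59)(0.0761)² = 0.46311 kg·m².
Point mass: I_cm = 0; centre at d = 0.439 m, so the parallel axis theorem gives I = 0 + (1.54)(0.439)² = 0.29679 kg·m².
Total I = 0.32324 + 0.67503 + 0.46311 + 0.29679 = 1.7582 kg·m².

1.76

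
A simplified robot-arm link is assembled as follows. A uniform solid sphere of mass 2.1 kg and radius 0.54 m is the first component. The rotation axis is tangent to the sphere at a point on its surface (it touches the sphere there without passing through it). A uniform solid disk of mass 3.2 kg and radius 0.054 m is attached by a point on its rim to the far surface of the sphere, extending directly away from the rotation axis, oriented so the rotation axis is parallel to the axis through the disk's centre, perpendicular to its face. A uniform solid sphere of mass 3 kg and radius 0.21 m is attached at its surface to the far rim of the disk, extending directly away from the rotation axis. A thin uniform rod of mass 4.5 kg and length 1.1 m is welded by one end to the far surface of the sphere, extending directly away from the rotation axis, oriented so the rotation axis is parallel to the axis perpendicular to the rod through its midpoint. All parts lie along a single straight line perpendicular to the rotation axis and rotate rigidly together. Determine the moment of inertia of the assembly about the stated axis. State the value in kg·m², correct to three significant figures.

32.3

Solid sphere: I_cm = (2/5)MR² = (2/5)(2.1)(0.54)² = 0.24494 kg·m²; centre at d = 0.54 m, so I = I_cm + Md² gives I = 0.24494 + (2.1)(0.54)² = 0.8573 kg·m².
Solid disk: I_cm = (1/2)MR² = (1/2)(3.2)(0.054)² = 0.0046656 kg·m²; centre at d = 0.54 + 0.54 + 0.054 = 1.134 m, so I = I_cm + Md² gives I = 0.0046656 + (3.2)(1.134)² = 4.1197 kg·m².
Solid sphere: I_cm = (2/5)MR² = (2/5)(3)(0.21)² = 0.05292 kg·m²; centre at d = 0.54 + 0.54 + 0.054 + 0.054 + 0.21 = 1.398 m, so I = I_cm + Md² gives I = 0.05292 + (3)(1.398)² = 5.9161 kg·m².
Thin rod: I_cm = (1/12)ML² = (1/12)(4.5)(1.1)² = 0.45375 kg·m²; centre at d = 0.54 + 0.54 + 0.054 + 0.054 + 0.21 + 0.21 + 0.55 = 2.158 m, so I = I_cm + Md² gives I = 0.45375 + (4.5)(2.158)² = 21.41 kg·m².
Total I = 0.8573 + 4.1197 + 5.9161 + 21.41 = 32.303 kg·m².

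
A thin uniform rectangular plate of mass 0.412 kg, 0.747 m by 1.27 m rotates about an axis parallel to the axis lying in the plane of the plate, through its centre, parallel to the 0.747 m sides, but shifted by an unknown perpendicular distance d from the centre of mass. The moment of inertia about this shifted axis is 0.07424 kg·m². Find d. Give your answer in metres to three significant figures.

0.214

About the centre-of-mass axis, I_cm = (1/12)Mb² = (1/12)(0.412)(1.27)² = 0.055376 kg·m².
Parallel axis theorem: I = I_cm + Md², so Md² = 0.07424 − 0.055376 = 0.018864 kg·m².
d = √(0.018864 / 0.412) = 0.21398 m.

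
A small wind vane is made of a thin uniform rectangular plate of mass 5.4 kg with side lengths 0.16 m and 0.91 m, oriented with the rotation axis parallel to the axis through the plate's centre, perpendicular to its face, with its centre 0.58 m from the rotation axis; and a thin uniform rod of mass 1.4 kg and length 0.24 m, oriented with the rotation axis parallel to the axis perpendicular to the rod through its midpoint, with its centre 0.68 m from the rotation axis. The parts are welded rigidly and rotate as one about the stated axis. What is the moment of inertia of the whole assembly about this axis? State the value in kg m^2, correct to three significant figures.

2.85

Rectangular plate: I_cm = (1/12)M(a²+b²) = (1/12)(5.4)[(0.16)² + (0.91)²] = 0.38417 kg m^2; centre at d = 0.58 m, so the parallel axis theorem gives I = 0.38417 + (5.4)(0.58)² = 2.2007 kg m^2.
Thin rod: I_cm = (1/12)ML² = (1/12)(1.4)(0.24)² = 0.00672 kg m^2; centre at d = 0.68 m, so the parallel axis theorem gives I = 0.00672 + (1.4)(0.68)² = 0.65408 kg m^2.
Total I = 2.2007 + 0.65408 = 2.8548 kg m^2.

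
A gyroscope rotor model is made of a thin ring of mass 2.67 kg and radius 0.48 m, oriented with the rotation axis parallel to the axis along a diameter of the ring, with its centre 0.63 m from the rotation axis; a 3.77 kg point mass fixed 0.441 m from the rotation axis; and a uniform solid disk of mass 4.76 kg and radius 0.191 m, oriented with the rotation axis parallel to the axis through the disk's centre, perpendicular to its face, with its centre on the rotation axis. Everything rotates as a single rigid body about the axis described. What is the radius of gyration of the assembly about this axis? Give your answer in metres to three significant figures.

Thin ring: I_cm = (1/2)MR² = (1/2)(2.67)(0.48)² = 0.30758 kg m^2; centre at d = 0.63 m, so I = I_cm + Md² gives I = 0.30758 + (2.67)(0.63)² = 1.3673 kg m^2.
Point mass: I_cm = 0; centre at d = 0.441 m, so I = I_cm + Md² gives I = 0 + (3.77)(0.441)² = 0.73319 kg m^2.
Solid disk: I_cm = (1/2)MR² = (1/2)(4.76)(0.191)² = 0.086825 kg m^2; axis through the centre, so I = 0.086825 kg m^2.
Total I = 2.1873 kg m^2; total mass M = 11.2 kg.
k = √(I/M) = √(2.1873/11.2) = 0.44192 m.

0.442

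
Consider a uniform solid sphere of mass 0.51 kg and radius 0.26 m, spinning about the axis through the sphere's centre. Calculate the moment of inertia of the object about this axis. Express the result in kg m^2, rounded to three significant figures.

I_cm = (2/5)MR² = (2/5)(0.51)(0.26)² = 0.01379 kg m^2; axis through the centre, so I = 0.01379 kg m^2.

0.0138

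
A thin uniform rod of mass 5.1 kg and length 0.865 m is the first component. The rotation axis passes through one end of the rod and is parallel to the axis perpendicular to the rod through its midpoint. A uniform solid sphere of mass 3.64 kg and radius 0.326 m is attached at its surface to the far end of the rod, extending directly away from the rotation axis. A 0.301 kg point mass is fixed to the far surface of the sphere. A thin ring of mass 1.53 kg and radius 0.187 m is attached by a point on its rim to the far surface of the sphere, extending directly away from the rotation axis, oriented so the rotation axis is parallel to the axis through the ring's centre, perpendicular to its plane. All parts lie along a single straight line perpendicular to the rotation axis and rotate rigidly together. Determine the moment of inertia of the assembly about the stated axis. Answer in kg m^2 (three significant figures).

11.8

Thin rod: I_cm = (1/12)ML² = (1/12)(5.1)(0.865)² = 0.318 kg m^2; centre at d = 0.4325 m, so the parallel axis theorem gives I = 0.318 + (5.1)(0.4325)² = 1.272 kg m^2.
Solid sphere: I_cm = (2/5)MR² = (2/5)(3.64)(0.326)² = 0.15474 kg m^2; centre at d = 0.4325 + 0.4325 + 0.326 = 1.191 m, so the parallel axis theorem gives I = 0.15474 + (3.64)(1.191)² = 5.318 kg m^2.
Point mass: I_cm = 0; centre at d = 0.4325 + 0.4325 + 0.326 + 0.326 = 1.517 m, so the parallel axis theorem gives I = 0 + (0.301)(1.517)² = 0.69269 kg m^2.
Thin ring: I_cm = MR² = (1.53)(0.187)² = 0.053503 kg m^2; centre at d = 0.4325 + 0.4325 + 0.326 + 0.326 + 0.187 = 1.704 m, so the parallel axis theorem gives I = 0.053503 + (1.53)(1.704)² = 4.496 kg m^2.
Total I = 1.272 + 5.318 + 0.69269 + 4.496 = 11.779 kg m^2.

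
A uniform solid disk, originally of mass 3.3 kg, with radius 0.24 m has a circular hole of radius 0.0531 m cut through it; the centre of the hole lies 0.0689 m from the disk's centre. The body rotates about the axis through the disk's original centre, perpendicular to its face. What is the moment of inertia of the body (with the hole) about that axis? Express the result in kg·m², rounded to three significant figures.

Unpierced body about its centre: I₀ = (1/2)MR² = (1/2)(3.3)(0.24)² = 0.09504 kg·m².
The removed disk has mass m = M·(r/R)² = (3.3)(0.0531/0.24)² = 0.16154 kg (same uniform areal density).
Its moment of inertia about the rotation axis (parallel-axis theorem): I_hole = (1/2)mr² + md² = (1/2)(0.16154)(0.0531)² + (0.16154)(0.0689)² = 0.00099461 kg·m².
Treating the hole as negative mass, I = I₀ − I_hole = 0.09504 − 0.00099461 = 0.094045 kg·m².

0.0940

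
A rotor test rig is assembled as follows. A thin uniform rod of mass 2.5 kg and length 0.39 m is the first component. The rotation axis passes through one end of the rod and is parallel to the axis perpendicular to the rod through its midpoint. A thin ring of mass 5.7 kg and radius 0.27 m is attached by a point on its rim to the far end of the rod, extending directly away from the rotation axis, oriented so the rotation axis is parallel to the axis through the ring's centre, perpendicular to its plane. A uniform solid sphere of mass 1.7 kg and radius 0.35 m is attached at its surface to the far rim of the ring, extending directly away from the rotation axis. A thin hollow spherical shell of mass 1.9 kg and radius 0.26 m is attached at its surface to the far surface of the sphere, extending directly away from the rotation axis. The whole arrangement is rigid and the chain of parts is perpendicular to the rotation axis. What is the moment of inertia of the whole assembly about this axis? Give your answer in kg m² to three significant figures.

Thin rod: I_cm = (1/12)ML² = (1/12)(2.5)(0.39)² = 0.031688 kg m²; centre at d = 0.195 m, so I = I_cm + Md² gives I = 0.031688 + (2.5)(0.195)² = 0.12675 kg m².
Thin ring: I_cm = MR² = (5.7)(0.27)² = 0.41553 kg m²; centre at d = 0.195 + 0.195 + 0.27 = 0.66 m, so I = I_cm + Md² gives I = 0.41553 + (5.7)(0.66)² = 2.8985 kg m².
Solid sphere: I_cm = (2/5)MR² = (2/5)(1.7)(0.35)² = 0.0833 kg m²; centre at d = 0.195 + 0.195 + 0.27 + 0.27 + 0.35 = 1.28 m, so I = I_cm + Md² gives I = 0.0833 + (1.7)(1.28)² = 2.8686 kg m².
Spherical shell: I_cm = (2/3)MR² = (2/3)(1.9)(0.26)² = 0.085627 kg m²; centre at d = 0.195 + 0.195 + 0.27 + 0.27 + 0.35 + 0.35 + 0.26 = 1.89 m, so I = I_cm + Md² gives I = 0.085627 + (1.9)(1.89)² = 6.8726 kg m².
Total I = 0.12675 + 2.8985 + 2.8686 + 6.8726 = 12.766 kg m².

12.8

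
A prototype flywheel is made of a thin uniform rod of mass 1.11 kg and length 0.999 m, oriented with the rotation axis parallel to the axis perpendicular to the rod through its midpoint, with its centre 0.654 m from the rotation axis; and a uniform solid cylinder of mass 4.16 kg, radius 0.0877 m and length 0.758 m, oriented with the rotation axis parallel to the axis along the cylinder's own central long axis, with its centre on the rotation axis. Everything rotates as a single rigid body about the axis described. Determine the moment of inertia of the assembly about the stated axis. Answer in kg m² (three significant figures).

Thin rod: I_cm = (1/12)ML² = (1/12)(1.11)(0.999)² = 0.092315 kg m²; centre at d = 0.654 m, so I = I_cm + Md² gives I = 0.092315 + (1.11)(0.654)² = 0.56708 kg m².
Solid cylinder: I_cm = (1/2)MR² = (1/2)(4.16)(0.0877)² = 0.015998 kg m²; axis through the centre, so I = 0.015998 kg m².
Total I = 0.56708 + 0.015998 = 0.58308 kg m².

0.583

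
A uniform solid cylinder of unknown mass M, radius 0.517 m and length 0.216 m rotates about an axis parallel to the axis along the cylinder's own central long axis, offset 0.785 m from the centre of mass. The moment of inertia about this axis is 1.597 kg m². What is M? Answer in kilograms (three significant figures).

I = I_cm + Md² = (1/2)MR² + Md² = M·[0.5·(0.517)² + (0.785)²] = M·0.74987.
So M = 1.597 / 0.74987 = 2.1297 kg.

2.13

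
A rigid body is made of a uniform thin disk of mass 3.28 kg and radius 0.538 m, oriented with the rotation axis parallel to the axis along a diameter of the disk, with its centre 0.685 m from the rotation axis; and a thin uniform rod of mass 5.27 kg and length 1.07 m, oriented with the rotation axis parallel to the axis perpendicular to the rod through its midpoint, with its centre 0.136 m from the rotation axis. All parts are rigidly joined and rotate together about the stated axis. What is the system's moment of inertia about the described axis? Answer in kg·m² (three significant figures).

2.38

Thin disk: I_cm = (1/4)MR² = (1/4)(3.28)(0.538)² = 0.23734 kg·m²; centre at d = 0.685 m, so the parallel axis theorem gives I = 0.23734 + (3.28)(0.685)² = 1.7764 kg·m².
Thin rod: I_cm = (1/12)ML² = (1/12)(5.27)(1.07)² = 0.5028 kg·m²; centre at d = 0.136 m, so the parallel axis theorem gives I = 0.5028 + (5.27)(0.136)² = 0.60028 kg·m².
Total I = 1.7764 + 0.60028 = 2.3767 kg·m².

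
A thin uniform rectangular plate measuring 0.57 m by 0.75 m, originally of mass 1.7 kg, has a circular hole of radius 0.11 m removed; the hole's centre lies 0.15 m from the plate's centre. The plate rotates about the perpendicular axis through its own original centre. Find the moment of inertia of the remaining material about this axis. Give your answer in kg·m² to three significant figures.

Unpierced body about its centre: I₀ = (1/12)M(a²+b²) = (1/12)(1.7)[(0.57)² + (0.75)²] = 0.12571 kg·m².
The removed disk has mass m = M·πr²/(ab) = (1.7)·π(0.11)²/(0.57·0.75) = 0.15116 kg (same uniform areal density).
Its moment of inertia about the rotation axis (parallel-axis theorem): I_hole = (1/2)mr² + md² = (1/2)(0.15116)(0.11)² + (0.15116)(0.15)² = 0.0043157 kg·m².
Treating the hole as negative mass, I = I₀ − I_hole = 0.12571 − 0.0043157 = 0.1214 kg·m².

0.121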